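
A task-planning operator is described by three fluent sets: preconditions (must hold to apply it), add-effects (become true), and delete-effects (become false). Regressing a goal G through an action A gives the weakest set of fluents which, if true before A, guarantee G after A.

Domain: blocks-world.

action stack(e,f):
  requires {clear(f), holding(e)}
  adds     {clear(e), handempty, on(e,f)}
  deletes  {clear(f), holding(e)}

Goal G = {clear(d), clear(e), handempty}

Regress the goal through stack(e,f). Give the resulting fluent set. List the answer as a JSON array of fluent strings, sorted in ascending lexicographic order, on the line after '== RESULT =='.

Regress:
  G ∩ del = {}  (empty — regression defined)
  G \ add = {clear(d), clear(e), handempty} \ {clear(e), handempty, on(e,f)} = {clear(d)}
  ∪ pre   = {clear(d)} ∪ {clear(f), holding(e)}
          = {clear(d), clear(f), holding(e)}

== RESULT ==
["clear(d)", "clear(f)", "holding(e)"]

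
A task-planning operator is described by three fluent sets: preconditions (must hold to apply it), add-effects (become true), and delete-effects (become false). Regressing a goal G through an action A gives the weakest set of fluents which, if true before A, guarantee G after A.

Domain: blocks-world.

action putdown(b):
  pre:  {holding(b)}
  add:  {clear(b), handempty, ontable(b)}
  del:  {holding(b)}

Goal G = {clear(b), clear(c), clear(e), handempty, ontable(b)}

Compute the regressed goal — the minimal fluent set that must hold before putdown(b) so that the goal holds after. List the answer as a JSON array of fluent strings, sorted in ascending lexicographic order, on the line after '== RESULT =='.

Compute (G \ add) ∪ pre:
  G ∩ del = {}  (empty — regression defined)
  G \ add = {clear(b), clear(c), clear(e), handempty, ontable(b)} \ {clear(b), handempty, ontable(b)} = {clear(c), clear(e)}
  ∪ pre   = {clear(c), clear(e)} ∪ {holding(b)}
          = {clear(c), clear(e), holding(b)}

== RESULT ==
["clear(c)", "clear(e)", "holding(b)"]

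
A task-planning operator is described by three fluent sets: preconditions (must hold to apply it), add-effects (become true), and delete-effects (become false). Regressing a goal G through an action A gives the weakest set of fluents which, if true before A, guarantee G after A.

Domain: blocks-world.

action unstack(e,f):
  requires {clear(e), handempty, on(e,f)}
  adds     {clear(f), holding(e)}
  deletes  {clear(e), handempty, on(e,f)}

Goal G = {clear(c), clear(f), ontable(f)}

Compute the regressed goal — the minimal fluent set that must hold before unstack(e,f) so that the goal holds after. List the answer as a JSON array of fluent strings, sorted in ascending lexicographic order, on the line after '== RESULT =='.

Compute (G \ add) ∪ pre:
  G ∩ del = {}  (empty — regression defined)
  G \ add = {clear(c), clear(f), ontable(f)} \ {clear(f), holding(e)} = {clear(c), ontable(f)}
  ∪ pre   = {clear(c), ontable(f)} ∪ {clear(e), handempty, on(e,f)}
          = {clear(c), clear(e), handempty, on(e,f), ontable(f)}

== RESULT ==
["clear(c)", "clear(e)", "handempty", "on(e,f)", "ontable(f)"]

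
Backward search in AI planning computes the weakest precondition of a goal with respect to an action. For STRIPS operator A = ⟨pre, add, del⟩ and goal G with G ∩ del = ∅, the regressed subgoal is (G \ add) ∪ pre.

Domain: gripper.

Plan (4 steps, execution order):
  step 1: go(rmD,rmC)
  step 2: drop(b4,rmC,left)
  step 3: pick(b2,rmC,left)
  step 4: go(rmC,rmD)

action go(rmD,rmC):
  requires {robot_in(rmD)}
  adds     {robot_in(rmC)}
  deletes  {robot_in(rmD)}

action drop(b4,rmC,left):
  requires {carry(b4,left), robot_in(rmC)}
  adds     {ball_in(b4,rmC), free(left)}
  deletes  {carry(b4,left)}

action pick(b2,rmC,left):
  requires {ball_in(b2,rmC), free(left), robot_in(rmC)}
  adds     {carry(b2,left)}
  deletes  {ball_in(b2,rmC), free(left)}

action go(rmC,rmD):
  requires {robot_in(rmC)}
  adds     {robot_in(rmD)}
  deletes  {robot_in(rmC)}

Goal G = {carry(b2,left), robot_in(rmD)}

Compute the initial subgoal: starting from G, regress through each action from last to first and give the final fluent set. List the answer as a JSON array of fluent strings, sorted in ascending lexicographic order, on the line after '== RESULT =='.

Work backward from the goal:
  through step 4 (go(rmC,rmD)): drop {robot_in(rmD)}, keep {carry(b2,left)}, require {robot_in(rmC)}
    → {carry(b2,left), robot_in(rmC)}
  through step 3 (pick(b2,rmC,left)): drop {carry(b2,left)}, keep {robot_in(rmC)}, require {ball_in(b2,rmC), free(left), robot_in(rmC)}
    → {ball_in(b2,rmC), free(left), robot_in(rmC)}
  through step 2 (drop(b4,rmC,left)): drop {free(left)}, keep {ball_in(b2,rmC), robot_in(rmC)}, require {carry(b4,left), robot_in(rmC)}
    → {ball_in(b2,rmC), carry(b4,left), robot_in(rmC)}
  through step 1 (go(rmD,rmC)): drop {robot_in(rmC)}, keep {ball_in(b2,rmC), carry(b4,left)}, require {robot_in(rmD)}
    → {ball_in(b2,rmC), carry(b4,left), robot_in(rmD)}

== RESULT ==
["ball_in(b2,rmC)", "carry(b4,left)", "robot_in(rmD)"]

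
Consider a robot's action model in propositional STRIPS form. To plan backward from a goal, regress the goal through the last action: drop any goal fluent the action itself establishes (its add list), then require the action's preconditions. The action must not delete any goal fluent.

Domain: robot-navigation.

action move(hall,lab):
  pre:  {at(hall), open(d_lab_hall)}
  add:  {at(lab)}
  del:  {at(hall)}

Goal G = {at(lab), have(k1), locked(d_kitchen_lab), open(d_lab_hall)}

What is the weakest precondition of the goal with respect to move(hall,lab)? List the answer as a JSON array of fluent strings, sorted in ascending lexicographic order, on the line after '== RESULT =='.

Regress:
  G ∩ del = {}  (empty — regression defined)
  G \ add = {at(lab), have(k1), locked(d_kitchen_lab), open(d_lab_hall)} \ {at(lab)} = {have(k1), locked(d_kitchen_lab), open(d_lab_hall)}
  ∪ pre   = {have(k1), locked(d_kitchen_lab), open(d_lab_hall)} ∪ {at(hall), open(d_lab_hall)}
          = {at(hall), have(k1), locked(d_kitchen_lab), open(d_lab_hall)}

== RESULT ==
["at(hall)", "have(k1)", "locked(d_kitchen_lab)", "open(d_lab_hall)"]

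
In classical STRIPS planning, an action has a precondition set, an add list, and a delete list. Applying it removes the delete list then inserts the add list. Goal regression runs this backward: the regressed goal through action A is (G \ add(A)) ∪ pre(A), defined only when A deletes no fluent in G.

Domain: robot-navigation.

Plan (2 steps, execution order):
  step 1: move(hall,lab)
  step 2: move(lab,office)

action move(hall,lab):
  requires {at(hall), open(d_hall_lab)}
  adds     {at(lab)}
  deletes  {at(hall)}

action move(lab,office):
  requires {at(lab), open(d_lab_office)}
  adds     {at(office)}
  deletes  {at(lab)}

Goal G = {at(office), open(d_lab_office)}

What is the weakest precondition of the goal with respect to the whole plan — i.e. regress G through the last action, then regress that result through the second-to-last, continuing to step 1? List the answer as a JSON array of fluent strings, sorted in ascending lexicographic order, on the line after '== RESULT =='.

Regress step by step:
  through step 2 (move(lab,office)): drop {at(office)}, keep {open(d_lab_office)}, require {at(lab), open(d_lab_office)}
    → {at(lab), open(d_lab_office)}
  through step 1 (move(hall,lab)): drop {at(lab)}, keep {open(d_lab_office)}, require {at(hall), open(d_hall_lab)}
    → {at(hall), open(d_hall_lab), open(d_lab_office)}

== RESULT ==
["at(hall)", "open(d_hall_lab)", "open(d_lab_office)"]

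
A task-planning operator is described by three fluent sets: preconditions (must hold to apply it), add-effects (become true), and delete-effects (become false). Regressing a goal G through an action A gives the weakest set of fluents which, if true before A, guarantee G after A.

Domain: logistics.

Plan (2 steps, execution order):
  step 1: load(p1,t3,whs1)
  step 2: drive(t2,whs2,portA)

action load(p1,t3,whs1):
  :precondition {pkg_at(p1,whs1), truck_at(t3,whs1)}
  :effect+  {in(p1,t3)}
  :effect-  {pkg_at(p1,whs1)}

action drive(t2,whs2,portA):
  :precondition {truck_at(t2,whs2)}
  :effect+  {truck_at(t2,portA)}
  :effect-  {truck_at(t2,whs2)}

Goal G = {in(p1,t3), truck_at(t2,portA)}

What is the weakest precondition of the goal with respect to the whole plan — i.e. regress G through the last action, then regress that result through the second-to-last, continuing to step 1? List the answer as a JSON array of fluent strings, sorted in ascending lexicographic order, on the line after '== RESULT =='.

Regress step by step:
  through step 2 (drive(t2,whs2,portA)): drop {truck_at(t2,portA)}, keep {in(p1,t3)}, require {truck_at(t2,whs2)}
    → {in(p1,t3), truck_at(t2,whs2)}
  through step 1 (load(p1,t3,whs1)): drop {in(p1,t3)}, keep {truck_at(t2,whs2)}, require {pkg_at(p1,whs1), truck_at(t3,whs1)}
    → {pkg_at(p1,whs1), truck_at(t2,whs2), truck_at(t3,whs1)}

== RESULT ==
["pkg_at(p1,whs1)", "truck_at(t2,whs2)", "truck_at(t3,whs1)"]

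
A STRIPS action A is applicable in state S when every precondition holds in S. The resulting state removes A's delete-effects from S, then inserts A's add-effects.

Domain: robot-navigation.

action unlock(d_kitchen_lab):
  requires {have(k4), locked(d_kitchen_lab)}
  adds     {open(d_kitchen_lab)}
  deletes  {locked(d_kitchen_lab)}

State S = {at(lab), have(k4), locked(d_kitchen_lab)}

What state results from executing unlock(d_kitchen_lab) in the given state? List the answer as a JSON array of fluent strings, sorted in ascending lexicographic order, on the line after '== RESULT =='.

Progress:
  pre ⊆ S: {have(k4), locked(d_kitchen_lab)} ⊆ S  — applicable
  S \ del = {at(lab), have(k4)}
  ∪ add   = {at(lab), have(k4), open(d_kitchen_lab)}

== RESULT ==
["at(lab)", "have(k4)", "open(d_kitchen_lab)"]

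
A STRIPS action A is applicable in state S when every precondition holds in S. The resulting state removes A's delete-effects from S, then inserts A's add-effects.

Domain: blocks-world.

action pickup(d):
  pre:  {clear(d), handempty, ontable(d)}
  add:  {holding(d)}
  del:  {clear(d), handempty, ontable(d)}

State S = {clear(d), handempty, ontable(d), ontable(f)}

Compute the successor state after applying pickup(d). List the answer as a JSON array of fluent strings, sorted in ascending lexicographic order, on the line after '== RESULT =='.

Compute (S \ del) ∪ add:
  pre ⊆ S: {clear(d), handempty, ontable(d)} ⊆ S  — applicable
  S \ del = {ontable(f)}
  ∪ add   = {holding(d), ontable(f)}

== RESULT ==
["holding(d)", "ontable(f)"]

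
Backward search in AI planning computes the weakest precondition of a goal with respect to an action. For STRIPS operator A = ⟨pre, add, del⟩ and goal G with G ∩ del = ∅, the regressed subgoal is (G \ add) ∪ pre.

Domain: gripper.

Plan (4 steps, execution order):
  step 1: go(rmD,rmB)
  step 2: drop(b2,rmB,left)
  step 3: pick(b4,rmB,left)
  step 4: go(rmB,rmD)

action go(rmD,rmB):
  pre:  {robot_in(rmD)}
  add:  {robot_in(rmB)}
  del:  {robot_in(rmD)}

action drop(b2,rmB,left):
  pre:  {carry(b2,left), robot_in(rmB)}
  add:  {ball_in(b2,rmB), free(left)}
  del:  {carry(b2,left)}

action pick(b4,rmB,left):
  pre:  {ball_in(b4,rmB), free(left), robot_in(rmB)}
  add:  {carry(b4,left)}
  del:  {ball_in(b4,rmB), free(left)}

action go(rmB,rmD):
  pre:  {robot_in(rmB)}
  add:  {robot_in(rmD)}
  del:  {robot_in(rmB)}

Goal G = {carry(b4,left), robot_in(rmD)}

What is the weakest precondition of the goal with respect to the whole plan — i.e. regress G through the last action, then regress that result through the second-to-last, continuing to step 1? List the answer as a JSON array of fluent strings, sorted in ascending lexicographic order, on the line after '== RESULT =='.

Work backward from the goal:
  through step 4 (go(rmB,rmD)): drop {robot_in(rmD)}, keep {carry(b4,left)}, require {robot_in(rmB)}
    → {carry(b4,left), robot_in(rmB)}
  through step 3 (pick(b4,rmB,left)): drop {carry(b4,left)}, keep {robot_in(rmB)}, require {ball_in(b4,rmB), free(left), robot_in(rmB)}
    → {ball_in(b4,rmB), free(left), robot_in(rmB)}
  through step 2 (drop(b2,rmB,left)): drop {free(left)}, keep {ball_in(b4,rmB), robot_in(rmB)}, require {carry(b2,left), robot_in(rmB)}
    → {ball_in(b4,rmB), carry(b2,left), robot_in(rmB)}
  through step 1 (go(rmD,rmB)): drop {robot_in(rmB)}, keep {ball_in(b4,rmB), carry(b2,left)}, require {robot_in(rmD)}
    → {ball_in(b4,rmB), carry(b2,left), robot_in(rmD)}

== RESULT ==
["ball_in(b4,rmB)", "carry(b2,left)", "robot_in(rmD)"]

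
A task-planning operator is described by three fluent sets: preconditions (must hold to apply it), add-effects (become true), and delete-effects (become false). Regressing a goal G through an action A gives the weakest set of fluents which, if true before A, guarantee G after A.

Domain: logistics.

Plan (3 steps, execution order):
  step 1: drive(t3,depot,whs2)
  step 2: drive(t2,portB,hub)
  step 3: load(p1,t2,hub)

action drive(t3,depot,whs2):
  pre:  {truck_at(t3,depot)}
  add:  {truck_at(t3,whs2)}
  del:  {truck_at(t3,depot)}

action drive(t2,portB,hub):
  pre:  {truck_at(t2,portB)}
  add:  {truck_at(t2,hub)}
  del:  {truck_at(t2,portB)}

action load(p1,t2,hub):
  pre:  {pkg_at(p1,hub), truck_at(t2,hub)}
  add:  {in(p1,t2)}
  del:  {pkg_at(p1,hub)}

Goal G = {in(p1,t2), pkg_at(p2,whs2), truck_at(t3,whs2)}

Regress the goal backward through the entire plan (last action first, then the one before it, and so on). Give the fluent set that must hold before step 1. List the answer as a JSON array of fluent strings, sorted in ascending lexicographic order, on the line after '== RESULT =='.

Work backward from the goal:
  through step 3 (load(p1,t2,hub)): drop {in(p1,t2)}, keep {pkg_at(p2,whs2), truck_at(t3,whs2)}, require {pkg_at(p1,hub), truck_at(t2,hub)}
    → {pkg_at(p1,hub), pkg_at(p2,whs2), truck_at(t2,hub), truck_at(t3,whs2)}
  through step 2 (drive(t2,portB,hub)): drop {truck_at(t2,hub)}, keep {pkg_at(p1,hub), pkg_at(p2,whs2), truck_at(t3,whs2)}, require {truck_at(t2,portB)}
    → {pkg_at(p1,hub), pkg_at(p2,whs2), truck_at(t2,portB), truck_at(t3,whs2)}
  through step 1 (drive(t3,depot,whs2)): drop {truck_at(t3,whs2)}, keep {pkg_at(p1,hub), pkg_at(p2,whs2), truck_at(t2,portB)}, require {truck_at(t3,depot)}
    → {pkg_at(p1,hub), pkg_at(p2,whs2), truck_at(t2,portB), truck_at(t3,depot)}

== RESULT ==
["pkg_at(p1,hub)", "pkg_at(p2,whs2)", "truck_at(t2,portB)", "truck_at(t3,depot)"]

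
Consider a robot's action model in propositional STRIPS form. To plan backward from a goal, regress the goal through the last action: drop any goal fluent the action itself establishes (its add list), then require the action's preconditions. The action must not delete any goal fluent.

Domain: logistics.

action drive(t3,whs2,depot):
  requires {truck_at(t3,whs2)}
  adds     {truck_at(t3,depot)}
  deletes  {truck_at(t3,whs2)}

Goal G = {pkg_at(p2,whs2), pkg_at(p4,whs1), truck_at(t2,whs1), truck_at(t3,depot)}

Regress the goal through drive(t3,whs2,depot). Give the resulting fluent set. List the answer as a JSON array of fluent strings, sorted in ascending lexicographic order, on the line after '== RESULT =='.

Regress:
  G ∩ del = {}  (empty — regression defined)
  G \ add = {pkg_at(p2,whs2), pkg_at(p4,whs1), truck_at(t2,whs1), truck_at(t3,depot)} \ {truck_at(t3,depot)} = {pkg_at(p2,whs2), pkg_at(p4,whs1), truck_at(t2,whs1)}
  ∪ pre   = {pkg_at(p2,whs2), pkg_at(p4,whs1), truck_at(t2,whs1)} ∪ {truck_at(t3,whs2)}
          = {pkg_at(p2,whs2), pkg_at(p4,whs1), truck_at(t2,whs1), truck_at(t3,whs2)}

== RESULT ==
["pkg_at(p2,whs2)", "pkg_at(p4,whs1)", "truck_at(t2,whs1)", "truck_at(t3,whs2)"]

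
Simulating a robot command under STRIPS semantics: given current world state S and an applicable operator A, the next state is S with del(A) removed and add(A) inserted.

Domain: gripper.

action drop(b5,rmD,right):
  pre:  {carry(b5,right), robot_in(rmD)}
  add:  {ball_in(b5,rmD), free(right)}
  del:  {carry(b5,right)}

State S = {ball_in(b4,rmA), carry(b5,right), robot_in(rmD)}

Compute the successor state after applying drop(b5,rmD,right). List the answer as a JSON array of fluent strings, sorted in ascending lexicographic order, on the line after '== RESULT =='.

Compute (S \ del) ∪ add:
  pre ⊆ S: {carry(b5,right), robot_in(rmD)} ⊆ S  — applicable
  S \ del = {ball_in(b4,rmA), robot_in(rmD)}
  ∪ add   = {ball_in(b4,rmA), ball_in(b5,rmD), free(right), robot_in(rmD)}

== RESULT ==
["ball_in(b4,rmA)", "ball_in(b5,rmD)", "free(right)", "robot_in(rmD)"]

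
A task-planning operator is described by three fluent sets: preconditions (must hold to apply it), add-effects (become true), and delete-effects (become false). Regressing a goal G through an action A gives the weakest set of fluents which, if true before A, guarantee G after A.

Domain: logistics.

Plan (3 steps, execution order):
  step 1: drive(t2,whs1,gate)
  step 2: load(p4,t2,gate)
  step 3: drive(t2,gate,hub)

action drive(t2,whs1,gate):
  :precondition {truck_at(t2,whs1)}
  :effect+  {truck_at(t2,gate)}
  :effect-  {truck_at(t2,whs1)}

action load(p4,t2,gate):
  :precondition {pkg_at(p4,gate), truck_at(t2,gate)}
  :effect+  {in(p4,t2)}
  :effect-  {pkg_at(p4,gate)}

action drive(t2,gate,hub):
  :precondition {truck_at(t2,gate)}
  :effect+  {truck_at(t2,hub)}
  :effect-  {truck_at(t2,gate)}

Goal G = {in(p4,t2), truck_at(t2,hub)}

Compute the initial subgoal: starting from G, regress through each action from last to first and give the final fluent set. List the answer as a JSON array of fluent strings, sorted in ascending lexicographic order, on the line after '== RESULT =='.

Work backward from the goal:
  through step 3 (drive(t2,gate,hub)): drop {truck_at(t2,hub)}, keep {in(p4,t2)}, require {truck_at(t2,gate)}
    → {in(p4,t2), truck_at(t2,gate)}
  through step 2 (load(p4,t2,gate)): drop {in(p4,t2)}, keep {truck_at(t2,gate)}, require {pkg_at(p4,gate), truck_at(t2,gate)}
    → {pkg_at(p4,gate), truck_at(t2,gate)}
  through step 1 (drive(t2,whs1,gate)): drop {truck_at(t2,gate)}, keep {pkg_at(p4,gate)}, require {truck_at(t2,whs1)}
    → {pkg_at(p4,gate), truck_at(t2,whs1)}

== RESULT ==
["pkg_at(p4,gate)", "truck_at(t2,whs1)"]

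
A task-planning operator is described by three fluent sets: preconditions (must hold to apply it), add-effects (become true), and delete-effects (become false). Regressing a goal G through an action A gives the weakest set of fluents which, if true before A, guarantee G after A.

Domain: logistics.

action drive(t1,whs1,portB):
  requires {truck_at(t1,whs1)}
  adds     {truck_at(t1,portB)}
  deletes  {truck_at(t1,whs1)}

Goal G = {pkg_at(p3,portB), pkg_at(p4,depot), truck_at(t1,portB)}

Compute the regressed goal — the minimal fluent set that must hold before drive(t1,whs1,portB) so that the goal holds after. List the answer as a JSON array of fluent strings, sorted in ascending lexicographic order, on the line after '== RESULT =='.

Regress:
  G ∩ del = {}  (empty — regression defined)
  G \ add = {pkg_at(p3,portB), pkg_at(p4,depot), truck_at(t1,portB)} \ {truck_at(t1,portB)} = {pkg_at(p3,portB), pkg_at(p4,depot)}
  ∪ pre   = {pkg_at(p3,portB), pkg_at(p4,depot)} ∪ {truck_at(t1,whs1)}
          = {pkg_at(p3,portB), pkg_at(p4,depot), truck_at(t1,whs1)}

== RESULT ==
["pkg_at(p3,portB)", "pkg_at(p4,depot)", "truck_at(t1,whs1)"]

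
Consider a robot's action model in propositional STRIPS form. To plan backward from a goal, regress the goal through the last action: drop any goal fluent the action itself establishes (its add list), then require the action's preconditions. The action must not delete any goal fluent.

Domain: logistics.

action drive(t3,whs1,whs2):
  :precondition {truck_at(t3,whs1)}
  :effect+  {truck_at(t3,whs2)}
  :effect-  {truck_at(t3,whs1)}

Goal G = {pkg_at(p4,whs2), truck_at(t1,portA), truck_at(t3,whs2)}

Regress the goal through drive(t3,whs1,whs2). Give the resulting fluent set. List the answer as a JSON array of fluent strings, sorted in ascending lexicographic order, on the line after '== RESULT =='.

Regress:
  G ∩ del = {}  (empty — regression defined)
  G \ add = {pkg_at(p4,whs2), truck_at(t1,portA), truck_at(t3,whs2)} \ {truck_at(t3,whs2)} = {pkg_at(p4,whs2), truck_at(t1,portA)}
  ∪ pre   = {pkg_at(p4,whs2), truck_at(t1,portA)} ∪ {truck_at(t3,whs1)}
          = {pkg_at(p4,whs2), truck_at(t1,portA), truck_at(t3,whs1)}

== RESULT ==
["pkg_at(p4,whs2)", "truck_at(t1,portA)", "truck_at(t3,whs1)"]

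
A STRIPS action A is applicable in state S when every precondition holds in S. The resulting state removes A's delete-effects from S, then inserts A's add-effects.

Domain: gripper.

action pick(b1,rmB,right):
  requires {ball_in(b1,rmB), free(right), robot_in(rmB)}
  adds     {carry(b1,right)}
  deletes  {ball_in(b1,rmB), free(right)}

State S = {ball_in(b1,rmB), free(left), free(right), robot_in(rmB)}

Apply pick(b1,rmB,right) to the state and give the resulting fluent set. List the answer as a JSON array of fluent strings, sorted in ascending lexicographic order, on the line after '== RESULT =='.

Progress:
  pre ⊆ S: {ball_in(b1,rmB), free(right), robot_in(rmB)} ⊆ S  — applicable
  S \ del = {free(left), robot_in(rmB)}
  ∪ add   = {carry(b1,right), free(left), robot_in(rmB)}

== RESULT ==
["carry(b1,right)", "free(left)", "robot_in(rmB)"]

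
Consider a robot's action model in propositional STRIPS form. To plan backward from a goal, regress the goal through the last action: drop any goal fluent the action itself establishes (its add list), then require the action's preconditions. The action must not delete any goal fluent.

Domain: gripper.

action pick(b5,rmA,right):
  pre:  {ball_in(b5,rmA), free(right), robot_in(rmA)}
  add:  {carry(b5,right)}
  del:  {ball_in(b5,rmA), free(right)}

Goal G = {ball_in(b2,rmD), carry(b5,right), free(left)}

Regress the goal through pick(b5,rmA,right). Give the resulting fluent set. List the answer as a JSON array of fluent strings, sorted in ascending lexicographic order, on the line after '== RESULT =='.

Regress:
  G ∩ del = {}  (empty — regression defined)
  G \ add = {ball_in(b2,rmD), carry(b5,right), free(left)} \ {carry(b5,right)} = {ball_in(b2,rmD), free(left)}
  ∪ pre   = {ball_in(b2,rmD), free(left)} ∪ {ball_in(b5,rmA), free(right), robot_in(rmA)}
          = {ball_in(b2,rmD), ball_in(b5,rmA), free(left), free(right), robot_in(rmA)}

== RESULT ==
["ball_in(b2,rmD)", "ball_in(b5,rmA)", "free(left)", "free(right)", "robot_in(rmA)"]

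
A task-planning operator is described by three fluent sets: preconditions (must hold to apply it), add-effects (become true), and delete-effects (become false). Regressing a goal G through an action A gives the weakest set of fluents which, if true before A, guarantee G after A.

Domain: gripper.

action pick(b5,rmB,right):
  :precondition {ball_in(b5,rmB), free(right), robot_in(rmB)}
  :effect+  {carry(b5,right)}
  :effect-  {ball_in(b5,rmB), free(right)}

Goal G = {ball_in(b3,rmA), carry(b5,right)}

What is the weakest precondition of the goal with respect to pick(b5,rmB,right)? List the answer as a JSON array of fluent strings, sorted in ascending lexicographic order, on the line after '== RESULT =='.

Regress:
  G ∩ del = {}  (empty — regression defined)
  G \ add = {ball_in(b3,rmA), carry(b5,right)} \ {carry(b5,right)} = {ball_in(b3,rmA)}
  ∪ pre   = {ball_in(b3,rmA)} ∪ {ball_in(b5,rmB), free(right), robot_in(rmB)}
          = {ball_in(b3,rmA), ball_in(b5,rmB), free(right), robot_in(rmB)}

== RESULT ==
["ball_in(b3,rmA)", "ball_in(b5,rmB)", "free(right)", "robot_in(rmB)"]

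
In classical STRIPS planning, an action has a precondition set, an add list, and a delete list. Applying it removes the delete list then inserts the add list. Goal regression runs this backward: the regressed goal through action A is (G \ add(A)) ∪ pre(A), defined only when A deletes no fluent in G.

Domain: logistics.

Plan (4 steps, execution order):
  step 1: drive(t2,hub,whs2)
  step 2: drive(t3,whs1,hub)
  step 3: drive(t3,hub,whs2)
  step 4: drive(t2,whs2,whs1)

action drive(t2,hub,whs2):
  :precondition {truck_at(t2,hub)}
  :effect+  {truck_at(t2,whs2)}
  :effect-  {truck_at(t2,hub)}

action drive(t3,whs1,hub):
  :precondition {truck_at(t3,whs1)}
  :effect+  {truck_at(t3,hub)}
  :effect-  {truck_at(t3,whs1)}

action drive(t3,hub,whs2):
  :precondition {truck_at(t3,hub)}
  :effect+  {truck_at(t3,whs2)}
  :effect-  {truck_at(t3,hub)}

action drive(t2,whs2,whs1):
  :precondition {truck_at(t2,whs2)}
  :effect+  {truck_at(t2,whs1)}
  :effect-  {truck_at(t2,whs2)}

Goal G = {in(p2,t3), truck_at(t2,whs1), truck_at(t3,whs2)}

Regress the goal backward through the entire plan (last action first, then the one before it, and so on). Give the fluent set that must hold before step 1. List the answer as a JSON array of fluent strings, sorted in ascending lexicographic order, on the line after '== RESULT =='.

Work backward from the goal:
  through step 4 (drive(t2,whs2,whs1)): drop {truck_at(t2,whs1)}, keep {in(p2,t3), truck_at(t3,whs2)}, require {truck_at(t2,whs2)}
    → {in(p2,t3), truck_at(t2,whs2), truck_at(t3,whs2)}
  through step 3 (drive(t3,hub,whs2)): drop {truck_at(t3,whs2)}, keep {in(p2,t3), truck_at(t2,whs2)}, require {truck_at(t3,hub)}
    → {in(p2,t3), truck_at(t2,whs2), truck_at(t3,hub)}
  through step 2 (drive(t3,whs1,hub)): drop {truck_at(t3,hub)}, keep {in(p2,t3), truck_at(t2,whs2)}, require {truck_at(t3,whs1)}
    → {in(p2,t3), truck_at(t2,whs2), truck_at(t3,whs1)}
  through step 1 (drive(t2,hub,whs2)): drop {truck_at(t2,whs2)}, keep {in(p2,t3), truck_at(t3,whs1)}, require {truck_at(t2,hub)}
    → {in(p2,t3), truck_at(t2,hub), truck_at(t3,whs1)}

== RESULT ==
["in(p2,t3)", "truck_at(t2,hub)", "truck_at(t3,whs1)"]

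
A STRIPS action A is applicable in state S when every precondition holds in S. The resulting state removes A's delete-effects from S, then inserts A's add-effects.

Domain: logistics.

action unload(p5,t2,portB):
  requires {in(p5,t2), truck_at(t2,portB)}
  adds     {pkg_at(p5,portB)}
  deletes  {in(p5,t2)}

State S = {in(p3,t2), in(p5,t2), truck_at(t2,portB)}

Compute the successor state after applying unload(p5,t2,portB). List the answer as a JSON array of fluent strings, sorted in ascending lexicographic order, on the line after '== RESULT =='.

Progress:
  pre ⊆ S: {in(p5,t2), truck_at(t2,portB)} ⊆ S  — applicable
  S \ del = {in(p3,t2), truck_at(t2,portB)}
  ∪ add   = {in(p3,t2), pkg_at(p5,portB), truck_at(t2,portB)}

== RESULT ==
["in(p3,t2)", "pkg_at(p5,portB)", "truck_at(t2,portB)"]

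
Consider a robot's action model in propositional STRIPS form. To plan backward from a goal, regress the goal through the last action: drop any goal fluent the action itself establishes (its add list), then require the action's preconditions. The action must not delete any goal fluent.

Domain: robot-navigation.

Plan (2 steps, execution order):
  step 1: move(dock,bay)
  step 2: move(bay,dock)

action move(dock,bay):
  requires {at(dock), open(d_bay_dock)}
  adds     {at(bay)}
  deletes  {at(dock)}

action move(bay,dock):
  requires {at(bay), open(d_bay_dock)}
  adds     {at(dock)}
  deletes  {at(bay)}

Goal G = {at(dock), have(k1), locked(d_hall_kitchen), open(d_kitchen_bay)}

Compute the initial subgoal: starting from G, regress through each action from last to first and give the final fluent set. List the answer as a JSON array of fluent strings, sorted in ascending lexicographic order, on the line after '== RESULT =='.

Regress step by step:
  through step 2 (move(bay,dock)): drop {at(dock)}, keep {have(k1), locked(d_hall_kitchen), open(d_kitchen_bay)}, require {at(bay), open(d_bay_dock)}
    → {at(bay), have(k1), locked(d_hall_kitchen), open(d_bay_dock), open(d_kitchen_bay)}
  through step 1 (move(dock,bay)): drop {at(bay)}, keep {have(k1), locked(d_hall_kitchen), open(d_bay_dock), open(d_kitchen_bay)}, require {at(dock), open(d_bay_dock)}
    → {at(dock), have(k1), locked(d_hall_kitchen), open(d_bay_dock), open(d_kitchen_bay)}

== RESULT ==
["at(dock)", "have(k1)", "locked(d_hall_kitchen)", "open(d_bay_dock)", "open(d_kitchen_bay)"]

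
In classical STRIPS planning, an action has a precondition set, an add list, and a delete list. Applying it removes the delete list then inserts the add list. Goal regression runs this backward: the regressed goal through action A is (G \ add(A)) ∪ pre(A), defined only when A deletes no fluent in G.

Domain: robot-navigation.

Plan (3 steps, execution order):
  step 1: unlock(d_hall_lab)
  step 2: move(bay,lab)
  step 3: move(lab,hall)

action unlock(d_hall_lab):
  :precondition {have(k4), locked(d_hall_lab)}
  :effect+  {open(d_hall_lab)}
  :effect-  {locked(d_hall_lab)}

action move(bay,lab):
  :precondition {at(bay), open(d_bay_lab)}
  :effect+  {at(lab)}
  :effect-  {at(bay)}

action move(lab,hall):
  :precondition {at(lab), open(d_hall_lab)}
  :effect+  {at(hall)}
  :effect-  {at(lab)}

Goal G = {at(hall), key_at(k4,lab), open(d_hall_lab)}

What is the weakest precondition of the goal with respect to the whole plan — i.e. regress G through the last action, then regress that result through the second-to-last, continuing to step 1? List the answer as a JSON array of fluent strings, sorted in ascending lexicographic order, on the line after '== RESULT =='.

Work backward from the goal:
  through step 3 (move(lab,hall)): drop {at(hall)}, keep {key_at(k4,lab), open(d_hall_lab)}, require {at(lab), open(d_hall_lab)}
    → {at(lab), key_at(k4,lab), open(d_hall_lab)}
  through step 2 (move(bay,lab)): drop {at(lab)}, keep {key_at(k4,lab), open(d_hall_lab)}, require {at(bay), open(d_bay_lab)}
    → {at(bay), key_at(k4,lab), open(d_bay_lab), open(d_hall_lab)}
  through step 1 (unlock(d_hall_lab)): drop {open(d_hall_lab)}, keep {at(bay), key_at(k4,lab), open(d_bay_lab)}, require {have(k4), locked(d_hall_lab)}
    → {at(bay), have(k4), key_at(k4,lab), locked(d_hall_lab), open(d_bay_lab)}

== RESULT ==
["at(bay)", "have(k4)", "key_at(k4,lab)", "locked(d_hall_lab)", "open(d_bay_lab)"]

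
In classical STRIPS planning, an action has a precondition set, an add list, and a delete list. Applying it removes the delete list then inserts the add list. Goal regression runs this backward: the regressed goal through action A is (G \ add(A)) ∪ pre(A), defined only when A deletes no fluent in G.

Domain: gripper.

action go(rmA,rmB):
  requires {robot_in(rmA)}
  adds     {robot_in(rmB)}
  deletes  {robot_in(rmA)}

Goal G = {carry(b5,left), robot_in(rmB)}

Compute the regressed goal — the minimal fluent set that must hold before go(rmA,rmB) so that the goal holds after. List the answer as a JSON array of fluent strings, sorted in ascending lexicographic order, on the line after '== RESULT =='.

Regress:
  G ∩ del = {}  (empty — regression defined)
  G \ add = {carry(b5,left), robot_in(rmB)} \ {robot_in(rmB)} = {carry(b5,left)}
  ∪ pre   = {carry(b5,left)} ∪ {robot_in(rmA)}
          = {carry(b5,left), robot_in(rmA)}

== RESULT ==
["carry(b5,left)", "robot_in(rmA)"]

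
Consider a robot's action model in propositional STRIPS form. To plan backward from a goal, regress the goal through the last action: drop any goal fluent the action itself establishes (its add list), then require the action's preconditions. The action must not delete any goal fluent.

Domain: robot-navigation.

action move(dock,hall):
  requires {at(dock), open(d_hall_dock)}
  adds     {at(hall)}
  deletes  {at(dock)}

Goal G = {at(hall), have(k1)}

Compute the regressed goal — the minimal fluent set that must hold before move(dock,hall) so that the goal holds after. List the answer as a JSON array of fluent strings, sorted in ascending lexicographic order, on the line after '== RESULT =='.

Compute (G \ add) ∪ pre:
  G ∩ del = {}  (empty — regression defined)
  G \ add = {at(hall), have(k1)} \ {at(hall)} = {have(k1)}
  ∪ pre   = {have(k1)} ∪ {at(dock), open(d_hall_dock)}
          = {at(dock), have(k1), open(d_hall_dock)}

== RESULT ==
["at(dock)", "have(k1)", "open(d_hall_dock)"]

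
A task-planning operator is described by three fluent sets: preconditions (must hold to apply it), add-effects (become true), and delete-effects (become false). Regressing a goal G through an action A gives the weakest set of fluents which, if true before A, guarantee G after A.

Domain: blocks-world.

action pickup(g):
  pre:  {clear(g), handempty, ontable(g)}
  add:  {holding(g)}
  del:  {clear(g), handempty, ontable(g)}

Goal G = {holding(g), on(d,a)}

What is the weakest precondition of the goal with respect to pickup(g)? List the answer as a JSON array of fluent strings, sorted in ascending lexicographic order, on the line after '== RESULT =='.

Regress:
  G ∩ del = {}  (empty — regression defined)
  G \ add = {holding(g), on(d,a)} \ {holding(g)} = {on(d,a)}
  ∪ pre   = {on(d,a)} ∪ {clear(g), handempty, ontable(g)}
          = {clear(g), handempty, on(d,a), ontable(g)}

== RESULT ==
["clear(g)", "handempty", "on(d,a)", "ontable(g)"]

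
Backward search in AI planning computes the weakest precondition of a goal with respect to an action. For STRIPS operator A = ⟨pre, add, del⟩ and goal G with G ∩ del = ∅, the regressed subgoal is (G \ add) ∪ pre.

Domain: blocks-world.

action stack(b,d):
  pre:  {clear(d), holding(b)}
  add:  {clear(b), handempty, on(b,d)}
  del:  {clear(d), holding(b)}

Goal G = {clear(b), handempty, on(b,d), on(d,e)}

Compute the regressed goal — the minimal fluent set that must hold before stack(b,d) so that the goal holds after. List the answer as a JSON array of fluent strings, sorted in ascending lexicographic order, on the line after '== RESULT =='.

Compute (G \ add) ∪ pre:
  G ∩ del = {}  (empty — regression defined)
  G \ add = {clear(b), handempty, on(b,d), on(d,e)} \ {clear(b), handempty, on(b,d)} = {on(d,e)}
  ∪ pre   = {on(d,e)} ∪ {clear(d), holding(b)}
          = {clear(d), holding(b), on(d,e)}

== RESULT ==
["clear(d)", "holding(b)", "on(d,e)"]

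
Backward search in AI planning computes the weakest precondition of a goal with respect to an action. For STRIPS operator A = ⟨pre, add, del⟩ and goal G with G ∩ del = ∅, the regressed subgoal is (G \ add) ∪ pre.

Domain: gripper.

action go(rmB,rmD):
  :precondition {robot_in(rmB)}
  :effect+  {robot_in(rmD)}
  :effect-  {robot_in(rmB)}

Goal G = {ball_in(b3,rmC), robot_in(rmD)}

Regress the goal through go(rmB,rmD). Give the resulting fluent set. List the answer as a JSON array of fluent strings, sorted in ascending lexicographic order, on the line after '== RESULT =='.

Compute (G \ add) ∪ pre:
  G ∩ del = {}  (empty — regression defined)
  G \ add = {ball_in(b3,rmC), robot_in(rmD)} \ {robot_in(rmD)} = {ball_in(b3,rmC)}
  ∪ pre   = {ball_in(b3,rmC)} ∪ {robot_in(rmB)}
          = {ball_in(b3,rmC), robot_in(rmB)}

== RESULT ==
["ball_in(b3,rmC)", "robot_in(rmB)"]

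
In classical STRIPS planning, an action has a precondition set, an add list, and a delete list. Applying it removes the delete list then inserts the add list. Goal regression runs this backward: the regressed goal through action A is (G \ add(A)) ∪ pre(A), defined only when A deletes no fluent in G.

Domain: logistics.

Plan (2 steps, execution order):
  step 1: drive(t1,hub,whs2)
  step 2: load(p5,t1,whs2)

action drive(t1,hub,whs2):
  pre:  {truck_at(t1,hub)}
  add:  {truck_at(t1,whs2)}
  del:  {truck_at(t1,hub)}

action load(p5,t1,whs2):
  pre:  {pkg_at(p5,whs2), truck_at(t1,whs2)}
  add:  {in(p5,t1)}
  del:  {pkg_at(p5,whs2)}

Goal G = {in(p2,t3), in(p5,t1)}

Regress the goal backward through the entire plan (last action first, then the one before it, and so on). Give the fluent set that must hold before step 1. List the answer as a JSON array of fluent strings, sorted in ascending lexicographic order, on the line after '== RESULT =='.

Regress step by step:
  through step 2 (load(p5,t1,whs2)): drop {in(p5,t1)}, keep {in(p2,t3)}, require {pkg_at(p5,whs2), truck_at(t1,whs2)}
    → {in(p2,t3), pkg_at(p5,whs2), truck_at(t1,whs2)}
  through step 1 (drive(t1,hub,whs2)): drop {truck_at(t1,whs2)}, keep {in(p2,t3), pkg_at(p5,whs2)}, require {truck_at(t1,hub)}
    → {in(p2,t3), pkg_at(p5,whs2), truck_at(t1,hub)}

== RESULT ==
["in(p2,t3)", "pkg_at(p5,whs2)", "truck_at(t1,hub)"]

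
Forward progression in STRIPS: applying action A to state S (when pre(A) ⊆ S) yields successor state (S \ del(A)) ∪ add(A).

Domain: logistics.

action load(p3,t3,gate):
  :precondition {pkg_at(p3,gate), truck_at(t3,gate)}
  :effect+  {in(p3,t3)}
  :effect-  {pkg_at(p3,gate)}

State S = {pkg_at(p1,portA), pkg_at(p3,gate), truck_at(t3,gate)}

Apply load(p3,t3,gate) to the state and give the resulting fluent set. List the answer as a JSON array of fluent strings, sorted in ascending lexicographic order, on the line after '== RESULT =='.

Compute (S \ del) ∪ add:
  pre ⊆ S: {pkg_at(p3,gate), truck_at(t3,gate)} ⊆ S  — applicable
  S \ del = {pkg_at(p1,portA), truck_at(t3,gate)}
  ∪ add   = {in(p3,t3), pkg_at(p1,portA), truck_at(t3,gate)}

== RESULT ==
["in(p3,t3)", "pkg_at(p1,portA)", "truck_at(t3,gate)"]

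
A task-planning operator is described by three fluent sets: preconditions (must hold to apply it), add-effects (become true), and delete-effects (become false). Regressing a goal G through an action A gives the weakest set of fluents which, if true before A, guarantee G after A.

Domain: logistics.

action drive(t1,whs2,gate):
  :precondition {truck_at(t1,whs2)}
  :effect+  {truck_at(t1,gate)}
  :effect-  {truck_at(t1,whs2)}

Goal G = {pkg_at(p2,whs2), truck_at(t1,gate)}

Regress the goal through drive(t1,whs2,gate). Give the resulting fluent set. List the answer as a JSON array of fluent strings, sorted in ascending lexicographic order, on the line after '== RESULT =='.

Regress:
  G ∩ del = {}  (empty — regression defined)
  G \ add = {pkg_at(p2,whs2), truck_at(t1,gate)} \ {truck_at(t1,gate)} = {pkg_at(p2,whs2)}
  ∪ pre   = {pkg_at(p2,whs2)} ∪ {truck_at(t1,whs2)}
          = {pkg_at(p2,whs2), truck_at(t1,whs2)}

== RESULT ==
["pkg_at(p2,whs2)", "truck_at(t1,whs2)"]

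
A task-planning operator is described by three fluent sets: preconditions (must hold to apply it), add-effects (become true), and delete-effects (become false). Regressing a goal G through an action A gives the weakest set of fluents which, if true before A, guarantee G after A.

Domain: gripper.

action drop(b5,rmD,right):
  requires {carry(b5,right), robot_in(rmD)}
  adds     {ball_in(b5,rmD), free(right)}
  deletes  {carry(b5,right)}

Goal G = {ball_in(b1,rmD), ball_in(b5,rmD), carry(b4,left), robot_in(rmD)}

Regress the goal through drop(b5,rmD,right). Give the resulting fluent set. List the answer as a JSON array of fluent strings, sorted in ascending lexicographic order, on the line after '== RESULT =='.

Regress:
  G ∩ del = {}  (empty — regression defined)
  G \ add = {ball_in(b1,rmD), ball_in(b5,rmD), carry(b4,left), robot_in(rmD)} \ {ball_in(b5,rmD), free(right)} = {ball_in(b1,rmD), carry(b4,left), robot_in(rmD)}
  ∪ pre   = {ball_in(b1,rmD), carry(b4,left), robot_in(rmD)} ∪ {carry(b5,right), robot_in(rmD)}
          = {ball_in(b1,rmD), carry(b4,left), carry(b5,right), robot_in(rmD)}

== RESULT ==
["ball_in(b1,rmD)", "carry(b4,left)", "carry(b5,right)", "robot_in(rmD)"]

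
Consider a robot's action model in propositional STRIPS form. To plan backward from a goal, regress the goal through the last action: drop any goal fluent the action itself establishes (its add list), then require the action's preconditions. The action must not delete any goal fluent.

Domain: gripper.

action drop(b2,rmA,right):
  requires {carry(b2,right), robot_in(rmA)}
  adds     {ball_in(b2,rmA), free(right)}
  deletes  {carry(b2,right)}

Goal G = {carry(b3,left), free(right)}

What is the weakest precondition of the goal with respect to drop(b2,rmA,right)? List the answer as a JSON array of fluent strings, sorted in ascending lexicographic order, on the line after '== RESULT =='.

Regress:
  G ∩ del = {}  (empty — regression defined)
  G \ add = {carry(b3,left), free(right)} \ {ball_in(b2,rmA), free(right)} = {carry(b3,left)}
  ∪ pre   = {carry(b3,left)} ∪ {carry(b2,right), robot_in(rmA)}
          = {carry(b2,right), carry(b3,left), robot_in(rmA)}

== RESULT ==
["carry(b2,right)", "carry(b3,left)", "robot_in(rmA)"]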